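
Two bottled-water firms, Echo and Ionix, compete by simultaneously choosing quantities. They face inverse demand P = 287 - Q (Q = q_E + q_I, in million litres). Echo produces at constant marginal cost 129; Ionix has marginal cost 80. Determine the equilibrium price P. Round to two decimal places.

Echo's profit: π_E = (287 - Q)q_E - (129q_E). Setting ∂π_E/∂q_E = 0: 158 - 2q_E - (q_I) = 0.
Ionix's profit: π_I = (287 - Q)q_I - (80q_I). Setting ∂π_I/∂q_I = 0: 207 - 2q_I - (q_E) = 0.
Best responses: q_E = (158 - q_I)/2, q_I = (207 - q_E)/2.
Solving the pair: q_E = 109/3, q_I = 256/3.
Total output Q = 365/3, so price P = 287 - 365/3 = 496/3.

165.33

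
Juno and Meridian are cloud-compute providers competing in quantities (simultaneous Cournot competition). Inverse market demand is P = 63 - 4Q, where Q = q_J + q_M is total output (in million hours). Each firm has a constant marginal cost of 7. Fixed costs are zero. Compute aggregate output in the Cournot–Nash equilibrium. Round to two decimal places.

9.33

Each firm earns π_i = (63 - 4Q)q_i - 7q_i.
First-order condition (treating rivals' output as given): 56 - 8q_i - 4q_j = 0.
With identical firms every q_j equals q_i, so q_j = q_i and 56 = 12q_i, giving q_i = 14/3.
Total output Q = 14/3 + 14/3 = 28/3.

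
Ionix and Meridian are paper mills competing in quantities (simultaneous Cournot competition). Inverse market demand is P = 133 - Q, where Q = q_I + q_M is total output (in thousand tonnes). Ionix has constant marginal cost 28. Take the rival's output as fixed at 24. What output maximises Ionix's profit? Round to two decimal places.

40.50

With the rival's output fixed at 24, Ionix's profit is π_I = (133 - 24 - q_I)q_I - (28q_I) = (109 - q_I)q_I - (28q_I).
∂π_I/∂q_I = 81 - 2q_I = 0, so q_I = 81/2.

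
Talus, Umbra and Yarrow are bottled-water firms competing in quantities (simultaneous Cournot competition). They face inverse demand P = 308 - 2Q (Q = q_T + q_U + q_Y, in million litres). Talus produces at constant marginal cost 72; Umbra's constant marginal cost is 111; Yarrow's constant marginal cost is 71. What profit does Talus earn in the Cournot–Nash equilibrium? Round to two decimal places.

Talus's profit: π_T = (308 - 2Q)q_T - (72q_T). Setting ∂π_T/∂q_T = 0: 236 - 4q_T - 2(q_U + q_Y) = 0.
Umbra's profit: π_U = (308 - 2Q)q_U - (111q_U). Setting ∂π_U/∂q_U = 0: 197 - 4q_U - 2(q_T + q_Y) = 0.
Yarrow's profit: π_Y = (308 - 2Q)q_Y - (71q_Y). Setting ∂π_Y/∂q_Y = 0: 237 - 4q_Y - 2(q_T + q_U) = 0.
Adding the 3 conditions: 670 − 4Q − 4Q = 0, i.e. Q = 335/4.
Back-substituting: q_T = (236 − 335/2)/2 = 137/4, q_U = (197 − 335/2)/2 = 59/4, q_Y = (237 − 335/2)/2 = 139/4.
Price P = 308 - 2·(335/4) = 281/2.
Talus's profit: (281/2 - 72)·(137/4) = 2346.1250.

2346.13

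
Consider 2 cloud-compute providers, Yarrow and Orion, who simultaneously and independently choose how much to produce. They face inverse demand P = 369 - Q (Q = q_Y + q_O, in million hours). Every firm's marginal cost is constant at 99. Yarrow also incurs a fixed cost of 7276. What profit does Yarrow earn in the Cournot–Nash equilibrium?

A representative firm's profit is π_i = q_i(369 - Q) - 99q_i.
Setting ∂π_i/∂q_i = 0 with rivals' quantities fixed: 270 - 2q_i - q_j = 0.
By symmetry each firm produces the same amount; substituting q_j = q_i yields q_i = 270/3 = 90.
Price P = 369 - 180 = 189.
Yarrow's profit: (189 - 99)·90 - 7276 = 824.

824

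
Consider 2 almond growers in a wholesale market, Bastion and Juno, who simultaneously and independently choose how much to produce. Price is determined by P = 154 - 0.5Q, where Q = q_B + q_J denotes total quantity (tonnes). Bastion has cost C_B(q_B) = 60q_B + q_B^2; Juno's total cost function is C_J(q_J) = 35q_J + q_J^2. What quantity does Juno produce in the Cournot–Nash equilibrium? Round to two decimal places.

Bastion's profit: π_B = (154 - 0.5Q)q_B - (60q_B + q_B²). Setting ∂π_B/∂q_B = 0: 94 - 3q_B - (1/2)(q_J) = 0.
Juno's first-order condition: 119 - 3q_J - (1/2)(q_B) = 0.
Best responses: q_B = (94 - (1/2)q_J)/3, q_J = (119 - (1/2)q_B)/3.
Substituting one into the other gives q_B = 178/7 and q_J = 248/7.

35.43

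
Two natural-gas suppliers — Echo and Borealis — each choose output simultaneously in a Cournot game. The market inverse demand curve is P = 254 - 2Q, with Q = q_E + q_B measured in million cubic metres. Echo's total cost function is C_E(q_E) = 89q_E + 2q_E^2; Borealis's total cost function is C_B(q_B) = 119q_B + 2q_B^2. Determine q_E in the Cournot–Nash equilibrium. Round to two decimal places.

17.50

Echo's profit: π_E = (254 - 2Q)q_E - (89q_E + 2q_E²). Setting ∂π_E/∂q_E = 0: 165 - 8q_E - 2(q_B) = 0.
Borealis's profit: π_B = (254 - 2Q)q_B - (119q_B + 2q_B²). Setting ∂π_B/∂q_B = 0: 135 - 8q_B - 2(q_E) = 0.
So q_E = (165 - 2q_B)/8 and q_B = (135 - 2q_E)/8.
Solving the pair: q_E = 35/2, q_B = 25/2.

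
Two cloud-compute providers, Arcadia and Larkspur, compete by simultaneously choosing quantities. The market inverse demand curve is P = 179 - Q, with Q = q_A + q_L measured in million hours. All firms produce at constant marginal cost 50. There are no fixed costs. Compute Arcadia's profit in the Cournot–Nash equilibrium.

1849

A representative firm's profit is π_i = q_i(179 - Q) - 50q_i.
Setting ∂π_i/∂q_i = 0 with rivals' quantities fixed: 129 - 2q_i - q_j = 0.
By symmetry each firm produces the same amount; substituting q_j = q_i yields q_i = 129/3 = 43.
Price P = 179 - 86 = 93.
Arcadia's profit: (93 - 50)·43 = 1849.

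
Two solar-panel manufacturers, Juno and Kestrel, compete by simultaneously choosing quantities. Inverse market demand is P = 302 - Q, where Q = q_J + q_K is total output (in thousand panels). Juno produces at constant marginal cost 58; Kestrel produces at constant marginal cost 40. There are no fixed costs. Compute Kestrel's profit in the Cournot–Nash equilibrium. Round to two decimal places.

8711.11

Juno's profit: π_J = (302 - Q)q_J - (58q_J). Setting ∂π_J/∂q_J = 0: 244 - 2q_J - (q_K) = 0.
Kestrel's profit: π_K = (302 - Q)q_K - (40q_K). Setting ∂π_K/∂q_K = 0: 262 - 2q_K - (q_J) = 0.
Rearranging gives the reaction functions q_J = (244 - q_K)/2 and q_K = (262 - q_J)/2.
Solving the pair: q_J = 226/3, q_K = 280/3.
Price P = 302 - 506/3 = 400/3.
Kestrel's profit: (400/3 - 40)·(280/3) = 8711.1111.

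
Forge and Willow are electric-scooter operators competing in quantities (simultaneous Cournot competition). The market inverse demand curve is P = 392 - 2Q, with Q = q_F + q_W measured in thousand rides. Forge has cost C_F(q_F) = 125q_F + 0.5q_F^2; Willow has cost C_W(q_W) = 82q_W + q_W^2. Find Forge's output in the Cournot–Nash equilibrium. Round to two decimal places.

37.77

Forge's profit: π_F = (392 - 2Q)q_F - (125q_F + (1/2)q_F²). Setting ∂π_F/∂q_F = 0: 267 - 5q_F - 2(q_W) = 0.
Willow's first-order condition: 310 - 6q_W - 2(q_F) = 0.
Best responses: q_F = (267 - 2q_W)/5, q_W = (310 - 2q_F)/6.
Solving the pair: q_F = 491/13, q_W = 508/13.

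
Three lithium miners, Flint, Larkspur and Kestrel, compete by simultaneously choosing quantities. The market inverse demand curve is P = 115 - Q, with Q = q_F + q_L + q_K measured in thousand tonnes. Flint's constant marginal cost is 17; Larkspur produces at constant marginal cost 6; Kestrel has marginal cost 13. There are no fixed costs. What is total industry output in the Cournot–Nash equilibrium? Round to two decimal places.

Flint's profit: π_F = (115 - Q)q_F - (17q_F). Setting ∂π_F/∂q_F = 0: 98 - 2q_F - (q_L + q_K) = 0.
Larkspur's profit: π_L = (115 - Q)q_L - (6q_L). Setting ∂π_L/∂q_L = 0: 109 - 2q_L - (q_F + q_K) = 0.
Kestrel's profit: π_K = (115 - Q)q_K - (13q_K). Setting ∂π_K/∂q_K = 0: 102 - 2q_K - (q_F + q_L) = 0.
Adding the 3 conditions: 309 − 2Q − 2Q = 0, i.e. Q = 309/4.
Back-substituting: q_F = (98 − 309/4) = 83/4, q_L = (109 − 309/4) = 127/4, q_K = (102 − 309/4) = 99/4.
Total output Q = 83/4 + 127/4 + 99/4 = 309/4.

77.25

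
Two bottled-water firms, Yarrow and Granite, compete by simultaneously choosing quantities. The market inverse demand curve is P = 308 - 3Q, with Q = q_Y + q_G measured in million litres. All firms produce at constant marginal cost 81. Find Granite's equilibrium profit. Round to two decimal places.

1908.48

Each firm earns π_i = (308 - 3Q)q_i - 81q_i.
Setting ∂π_i/∂q_i = 0 with rivals' quantities fixed: 227 - 6q_i - 3q_j = 0.
With identical firms every q_j equals q_i, so q_j = q_i and 227 = 9q_i, giving q_i = 227/9.
Price P = 308 - 3·(454/9) = 470/3.
Granite's profit: (470/3 - 81)·(227/9) = 1908.4815.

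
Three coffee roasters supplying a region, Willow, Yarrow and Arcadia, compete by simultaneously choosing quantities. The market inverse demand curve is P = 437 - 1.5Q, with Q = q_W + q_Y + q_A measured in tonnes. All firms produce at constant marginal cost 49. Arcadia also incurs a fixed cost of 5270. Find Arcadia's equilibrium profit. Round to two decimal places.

1002.67

Each firm earns π_i = (437 - 1.5Q)q_i - 49q_i.
First-order condition (treating rivals' output as given): 388 - 3q_i - (3/2)·Σ_{j≠i} q_j = 0.
With identical firms every q_j equals q_i, so Σ_{j≠i} q_j = 2q_i and 388 = 6q_i, giving q_i = 194/3.
Price P = 437 - (3/2)·194 = 146.
Arcadia's profit: (146 - 49)·(194/3) - 5270 = 1002.6667.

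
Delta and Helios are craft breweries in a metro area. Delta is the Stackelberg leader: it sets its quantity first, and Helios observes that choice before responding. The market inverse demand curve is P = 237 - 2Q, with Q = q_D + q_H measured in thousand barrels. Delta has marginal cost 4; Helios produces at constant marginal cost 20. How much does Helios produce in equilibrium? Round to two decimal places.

23.13

The follower Helios best-responds to any q_D: π_H = (237 - 2Q)q_H - 20q_H.
∂π_H/∂q_H = 217 - 2q_D - 4q_H = 0 gives the reaction function q_H = (217 - 2q_D)/4.
Delta substitutes q_H(q_D) into its own profit: π_D = q_D(237 - 2q_D - (217 - 2q_D)/2) - 4q_D = (257/2 - q_D)q_D - 4q_D.
The leader's first-order condition 249/2 - 2q_D = 0 yields q_D = 249/4.
Then q_H = (217 - 2·(249/4))/4 = 185/8.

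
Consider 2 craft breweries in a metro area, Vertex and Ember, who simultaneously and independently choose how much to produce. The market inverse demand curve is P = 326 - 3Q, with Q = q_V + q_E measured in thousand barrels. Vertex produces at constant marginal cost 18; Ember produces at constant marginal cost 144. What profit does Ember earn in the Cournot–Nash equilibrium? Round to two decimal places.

116.15

Vertex's profit: π_V = (326 - 3Q)q_V - (18q_V). Setting ∂π_V/∂q_V = 0: 308 - 6q_V - 3(q_E) = 0.
Ember's profit: π_E = (326 - 3Q)q_E - (144q_E). Setting ∂π_E/∂q_E = 0: 182 - 6q_E - 3(q_V) = 0.
So q_V = (308 - 3q_E)/6 and q_E = (182 - 3q_V)/6.
Solving the pair: q_V = 434/9, q_E = 56/9.
Price P = 326 - 3·(490/9) = 488/3.
Ember's profit: (488/3 - 144)·(56/9) = 116.1481.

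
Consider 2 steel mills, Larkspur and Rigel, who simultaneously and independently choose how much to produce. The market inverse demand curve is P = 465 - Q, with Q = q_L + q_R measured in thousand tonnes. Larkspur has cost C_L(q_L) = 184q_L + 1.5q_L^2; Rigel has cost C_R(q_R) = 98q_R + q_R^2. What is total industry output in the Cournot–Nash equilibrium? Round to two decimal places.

Larkspur's profit: π_L = (465 - Q)q_L - (184q_L + (3/2)q_L²). Setting ∂π_L/∂q_L = 0: 281 - 5q_L - (q_R) = 0.
Rigel's profit: π_R = (465 - Q)q_R - (98q_R + q_R²). Setting ∂π_R/∂q_R = 0: 367 - 4q_R - (q_L) = 0.
Best responses: q_L = (281 - q_R)/5, q_R = (367 - q_L)/4.
Substituting one into the other gives q_L = 757/19 and q_R = 1554/19.
Total output Q = 757/19 + 1554/19 = 121.6316.

121.63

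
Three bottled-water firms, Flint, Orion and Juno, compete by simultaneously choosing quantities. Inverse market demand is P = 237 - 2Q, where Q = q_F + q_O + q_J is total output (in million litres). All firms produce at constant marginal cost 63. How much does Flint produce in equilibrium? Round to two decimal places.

21.75

A representative firm's profit is π_i = q_i(237 - 2Q) - 63q_i.
First-order condition (treating rivals' output as given): 174 - 4q_i - 2·Σ_{j≠i} q_j = 0.
With identical firms every q_j equals q_i, so Σ_{j≠i} q_j = 2q_i and 174 = 8q_i, giving q_i = 87/4.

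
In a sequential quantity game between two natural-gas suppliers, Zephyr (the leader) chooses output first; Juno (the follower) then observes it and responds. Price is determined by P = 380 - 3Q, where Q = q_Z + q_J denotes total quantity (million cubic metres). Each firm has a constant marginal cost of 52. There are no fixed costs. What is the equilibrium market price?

Solve by backward induction. Given q_Z, the follower Juno maximises π_J = (380 - 3q_Z - 3q_J)q_J - 52q_J.
Follower FOC: 328 - 3q_Z - 6q_J = 0, so q_J(q_Z) = (328 - 3q_Z)/6.
The leader anticipates this reaction. Substituting into P = 380 - 3Q gives P = 216 - (3/2)q_Z, so π_Z = (216 - (3/2)q_Z)q_Z - 52q_Z.
Leader FOC: 164 - 3q_Z = 0, so q_Z = 164/3.
Then q_J = (328 - 3·(164/3))/6 = 82/3.
Total output Q = 82, so price P = 380 - 3·82 = 134.

134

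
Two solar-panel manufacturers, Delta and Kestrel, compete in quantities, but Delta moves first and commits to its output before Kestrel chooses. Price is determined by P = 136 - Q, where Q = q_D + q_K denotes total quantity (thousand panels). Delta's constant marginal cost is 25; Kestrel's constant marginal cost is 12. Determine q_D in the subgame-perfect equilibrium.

49

Solve by backward induction. Given q_D, the follower Kestrel maximises π_K = (136 - q_D - q_K)q_K - 12q_K.
Follower FOC: 124 - q_D - 2q_K = 0, so q_K(q_D) = (124 - q_D)/2.
Delta substitutes q_K(q_D) into its own profit: π_D = q_D(136 - q_D - (124 - q_D)/2) - 25q_D = (74 - (1/2)q_D)q_D - 25q_D.
The leader's first-order condition 49 - q_D = 0 yields q_D = 49.
Then q_K = (124 - 49)/2 = 75/2.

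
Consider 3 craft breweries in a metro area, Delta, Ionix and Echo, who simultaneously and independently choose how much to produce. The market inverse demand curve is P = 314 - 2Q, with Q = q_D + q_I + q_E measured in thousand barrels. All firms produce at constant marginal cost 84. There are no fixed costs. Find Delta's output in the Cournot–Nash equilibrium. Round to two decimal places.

28.75

A representative firm's profit is π_i = q_i(314 - 2Q) - 84q_i.
First-order condition (treating rivals' output as given): 230 - 4q_i - 2·Σ_{j≠i} q_j = 0.
By symmetry each firm produces the same amount; substituting Σ_{j≠i} q_j = 2q_i yields q_i = 230/8 = 115/4.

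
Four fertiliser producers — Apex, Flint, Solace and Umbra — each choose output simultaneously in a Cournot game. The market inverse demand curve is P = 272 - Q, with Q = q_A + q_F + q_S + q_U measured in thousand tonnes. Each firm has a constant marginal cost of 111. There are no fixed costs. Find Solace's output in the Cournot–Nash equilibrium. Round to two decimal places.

32.20

Each firm earns π_i = (272 - Q)q_i - 111q_i.
Setting ∂π_i/∂q_i = 0 with rivals' quantities fixed: 161 - 2q_i - Σ_{j≠i} q_j = 0.
By symmetry each firm produces the same amount; substituting Σ_{j≠i} q_j = 3q_i yields q_i = 161/5.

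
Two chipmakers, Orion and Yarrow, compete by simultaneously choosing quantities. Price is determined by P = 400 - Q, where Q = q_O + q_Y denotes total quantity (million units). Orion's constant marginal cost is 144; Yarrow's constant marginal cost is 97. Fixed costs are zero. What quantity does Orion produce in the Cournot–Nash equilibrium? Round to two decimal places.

69.67

Orion's profit: π_O = (400 - Q)q_O - (144q_O). Setting ∂π_O/∂q_O = 0: 256 - 2q_O - (q_Y) = 0.
Yarrow's first-order condition: 303 - 2q_Y - (q_O) = 0.
So q_O = (256 - q_Y)/2 and q_Y = (303 - q_O)/2.
Substituting one into the other gives q_O = 209/3 and q_Y = 350/3.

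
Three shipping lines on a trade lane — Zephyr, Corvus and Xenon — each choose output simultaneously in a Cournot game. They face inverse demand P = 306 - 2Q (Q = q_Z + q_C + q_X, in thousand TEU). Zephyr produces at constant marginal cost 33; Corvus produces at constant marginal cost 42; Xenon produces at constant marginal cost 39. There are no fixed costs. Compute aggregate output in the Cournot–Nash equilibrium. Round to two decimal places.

100.50

Zephyr's profit: π_Z = (306 - 2Q)q_Z - (33q_Z). Setting ∂π_Z/∂q_Z = 0: 273 - 4q_Z - 2(q_C + q_X) = 0.
Corvus's first-order condition: 264 - 4q_C - 2(q_Z + q_X) = 0.
Xenon's first-order condition: 267 - 4q_X - 2(q_Z + q_C) = 0.
Adding the 3 conditions: 804 − 4Q − 4Q = 0, i.e. Q = 201/2.
Back-substituting: q_Z = (273 − 201)/2 = 36, q_C = (264 − 201)/2 = 63/2, q_X = (267 − 201)/2 = 33.
Total output Q = 36 + 63/2 + 33 = 201/2.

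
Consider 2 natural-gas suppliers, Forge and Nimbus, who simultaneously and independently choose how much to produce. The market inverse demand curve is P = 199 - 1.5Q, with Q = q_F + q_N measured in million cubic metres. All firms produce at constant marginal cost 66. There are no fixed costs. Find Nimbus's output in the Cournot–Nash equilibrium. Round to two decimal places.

29.56

Each firm earns π_i = (199 - 1.5Q)q_i - 66q_i.
Setting ∂π_i/∂q_i = 0 with rivals' quantities fixed: 133 - 3q_i - (3/2)q_j = 0.
By symmetry each firm produces the same amount; substituting q_j = q_i yields q_i = 133/(9/2) = 266/9.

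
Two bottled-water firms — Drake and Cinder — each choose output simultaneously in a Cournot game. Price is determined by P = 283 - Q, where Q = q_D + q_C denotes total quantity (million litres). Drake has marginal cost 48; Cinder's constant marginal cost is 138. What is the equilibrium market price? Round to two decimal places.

156.33

Drake's profit: π_D = (283 - Q)q_D - (48q_D). Setting ∂π_D/∂q_D = 0: 235 - 2q_D - (q_C) = 0.
Cinder's profit: π_C = (283 - Q)q_C - (138q_C). Setting ∂π_C/∂q_C = 0: 145 - 2q_C - (q_D) = 0.
Rearranging gives the reaction functions q_D = (235 - q_C)/2 and q_C = (145 - q_D)/2.
Substituting one into the other gives q_D = 325/3 and q_C = 55/3.
Total output Q = 380/3, so price P = 283 - 380/3 = 469/3.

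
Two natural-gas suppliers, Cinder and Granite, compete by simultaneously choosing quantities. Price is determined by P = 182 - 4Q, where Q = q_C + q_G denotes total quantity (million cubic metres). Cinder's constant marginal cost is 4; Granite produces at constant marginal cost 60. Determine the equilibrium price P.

82

Cinder's profit: π_C = (182 - 4Q)q_C - (4q_C). Setting ∂π_C/∂q_C = 0: 178 - 8q_C - 4(q_G) = 0.
Granite's first-order condition: 122 - 8q_G - 4(q_C) = 0.
Best responses: q_C = (178 - 4q_G)/8, q_G = (122 - 4q_C)/8.
Substituting one into the other gives q_C = 39/2 and q_G = 11/2.
Total output Q = 25, so price P = 182 - 4·25 = 82.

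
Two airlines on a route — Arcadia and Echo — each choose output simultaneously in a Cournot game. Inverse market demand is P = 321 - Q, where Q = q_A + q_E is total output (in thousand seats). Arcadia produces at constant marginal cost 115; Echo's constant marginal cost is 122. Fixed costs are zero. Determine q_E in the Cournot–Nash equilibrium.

64

Arcadia's profit: π_A = (321 - Q)q_A - (115q_A). Setting ∂π_A/∂q_A = 0: 206 - 2q_A - (q_E) = 0.
Echo's profit: π_E = (321 - Q)q_E - (122q_E). Setting ∂π_E/∂q_E = 0: 199 - 2q_E - (q_A) = 0.
Best responses: q_A = (206 - q_E)/2, q_E = (199 - q_A)/2.
Solving the pair: q_A = 71, q_E = 64.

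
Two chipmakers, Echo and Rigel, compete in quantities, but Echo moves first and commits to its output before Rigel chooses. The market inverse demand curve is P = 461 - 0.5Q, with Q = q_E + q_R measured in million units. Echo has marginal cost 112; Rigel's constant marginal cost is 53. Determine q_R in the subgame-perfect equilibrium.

263

Solve by backward induction. Given q_E, the follower Rigel maximises π_R = (461 - (1/2)q_E - (1/2)q_R)q_R - 53q_R.
Follower FOC: 408 - (1/2)q_E - q_R = 0, so q_R(q_E) = (408 - (1/2)q_E).
Echo substitutes q_R(q_E) into its own profit: π_E = q_E(461 - (1/2)q_E - (408 - (1/2)q_E)/2) - 112q_E = (257 - (1/4)q_E)q_E - 112q_E.
Maximising: ∂π_E/∂q_E = 145 - (1/2)q_E = 0, giving q_E = 290.
Then q_R = (408 - (1/2)·290) = 263.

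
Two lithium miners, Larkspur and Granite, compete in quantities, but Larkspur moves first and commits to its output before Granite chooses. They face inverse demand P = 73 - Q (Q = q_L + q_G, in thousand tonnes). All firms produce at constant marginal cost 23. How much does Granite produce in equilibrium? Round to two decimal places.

The follower Granite best-responds to any q_L: π_G = (73 - Q)q_G - 23q_G.
Setting the follower's marginal profit to zero, 50 - q_L - 2q_G = 0, i.e. q_G = (50 - q_L)/2.
Larkspur substitutes q_G(q_L) into its own profit: π_L = q_L(73 - q_L - (50 - q_L)/2) - 23q_L = (48 - (1/2)q_L)q_L - 23q_L.
Leader FOC: 25 - q_L = 0, so q_L = 25.
Then q_G = (50 - 25)/2 = 25/2.

12.50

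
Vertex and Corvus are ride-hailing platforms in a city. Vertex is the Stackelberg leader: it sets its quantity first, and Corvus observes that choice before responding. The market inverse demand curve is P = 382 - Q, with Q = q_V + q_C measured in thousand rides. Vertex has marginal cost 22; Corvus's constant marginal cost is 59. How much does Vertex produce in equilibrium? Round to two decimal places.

198.50

The follower Corvus best-responds to any q_V: π_C = (382 - Q)q_C - 59q_C.
Setting the follower's marginal profit to zero, 323 - q_V - 2q_C = 0, i.e. q_C = (323 - q_V)/2.
The leader anticipates this reaction. Substituting into P = 382 - Q gives P = 441/2 - (1/2)q_V, so π_V = (441/2 - (1/2)q_V)q_V - 22q_V.
The leader's first-order condition 397/2 - q_V = 0 yields q_V = 397/2.
Then q_C = (323 - 397/2)/2 = 249/4.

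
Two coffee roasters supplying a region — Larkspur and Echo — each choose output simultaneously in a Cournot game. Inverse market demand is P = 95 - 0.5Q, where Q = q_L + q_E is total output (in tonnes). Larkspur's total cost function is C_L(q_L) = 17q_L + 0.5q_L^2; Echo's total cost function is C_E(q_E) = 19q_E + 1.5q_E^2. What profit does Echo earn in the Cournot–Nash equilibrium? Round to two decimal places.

Larkspur's profit: π_L = (95 - 0.5Q)q_L - (17q_L + (1/2)q_L²). Setting ∂π_L/∂q_L = 0: 78 - 2q_L - (1/2)(q_E) = 0.
Echo's profit: π_E = (95 - 0.5Q)q_E - (19q_E + (3/2)q_E²). Setting ∂π_E/∂q_E = 0: 76 - 4q_E - (1/2)(q_L) = 0.
Best responses: q_L = (78 - (1/2)q_E)/2, q_E = (76 - (1/2)q_L)/4.
Solving the pair: q_L = 1096/31, q_E = 452/31.
Price P = 95 - (1/2)·(1548/31) = 70.0323.
Echo's profit: 70.0323·(452/31) - 19·(452/31) - (3/2)(452/31)² = 425.1904.

425.19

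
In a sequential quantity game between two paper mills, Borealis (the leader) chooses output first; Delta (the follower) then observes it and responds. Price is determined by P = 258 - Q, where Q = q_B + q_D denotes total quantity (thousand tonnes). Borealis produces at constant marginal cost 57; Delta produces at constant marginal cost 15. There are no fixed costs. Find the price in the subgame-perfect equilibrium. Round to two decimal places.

The follower Delta best-responds to any q_B: π_D = (258 - Q)q_D - 15q_D.
Setting the follower's marginal profit to zero, 243 - q_B - 2q_D = 0, i.e. q_D = (243 - q_B)/2.
Borealis substitutes q_D(q_B) into its own profit: π_B = q_B(258 - q_B - (243 - q_B)/2) - 57q_B = (273/2 - (1/2)q_B)q_B - 57q_B.
The leader's first-order condition 159/2 - q_B = 0 yields q_B = 159/2.
Then q_D = (243 - 159/2)/2 = 327/4.
Total output Q = 645/4, so price P = 258 - 645/4 = 387/4.

96.75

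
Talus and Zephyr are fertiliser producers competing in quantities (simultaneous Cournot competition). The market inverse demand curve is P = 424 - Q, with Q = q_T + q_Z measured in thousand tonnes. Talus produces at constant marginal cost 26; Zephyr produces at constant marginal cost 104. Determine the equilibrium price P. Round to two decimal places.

Talus's profit: π_T = (424 - Q)q_T - (26q_T). Setting ∂π_T/∂q_T = 0: 398 - 2q_T - (q_Z) = 0.
Zephyr's profit: π_Z = (424 - Q)q_Z - (104q_Z). Setting ∂π_Z/∂q_Z = 0: 320 - 2q_Z - (q_T) = 0.
Best responses: q_T = (398 - q_Z)/2, q_Z = (320 - q_T)/2.
Substituting one into the other gives q_T = 476/3 and q_Z = 242/3.
Total output Q = 718/3, so price P = 424 - 718/3 = 554/3.

184.67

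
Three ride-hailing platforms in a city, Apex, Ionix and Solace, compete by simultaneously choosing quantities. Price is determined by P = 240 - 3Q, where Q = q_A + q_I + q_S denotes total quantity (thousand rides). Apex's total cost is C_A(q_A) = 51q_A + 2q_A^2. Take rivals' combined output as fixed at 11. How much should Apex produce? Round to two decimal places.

15.60

With rivals' combined output fixed at 11, Apex's profit is π_A = (240 - 3·11 - 3q_A)q_A - (51q_A + 2q_A²) = (207 - 3q_A)q_A - (51q_A + 2q_A²).
∂π_A/∂q_A = 156 - 10q_A = 0, so q_A = 78/5.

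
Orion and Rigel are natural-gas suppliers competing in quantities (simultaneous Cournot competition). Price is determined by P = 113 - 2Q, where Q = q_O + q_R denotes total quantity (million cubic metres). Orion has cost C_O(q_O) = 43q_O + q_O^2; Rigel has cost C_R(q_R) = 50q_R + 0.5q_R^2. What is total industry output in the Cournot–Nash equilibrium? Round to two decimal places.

Orion's profit: π_O = (113 - 2Q)q_O - (43q_O + q_O²). Setting ∂π_O/∂q_O = 0: 70 - 6q_O - 2(q_R) = 0.
Rigel's first-order condition: 63 - 5q_R - 2(q_O) = 0.
Rearranging gives the reaction functions q_O = (70 - 2q_R)/6 and q_R = (63 - 2q_O)/5.
Solving the pair: q_O = 112/13, q_R = 119/13.
Total output Q = 112/13 + 119/13 = 231/13.

17.77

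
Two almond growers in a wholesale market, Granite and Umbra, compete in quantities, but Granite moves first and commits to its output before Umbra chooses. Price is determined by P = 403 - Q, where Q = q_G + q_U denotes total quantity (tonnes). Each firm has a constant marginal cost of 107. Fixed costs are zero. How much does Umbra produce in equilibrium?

The follower Umbra best-responds to any q_G: π_U = (403 - Q)q_U - 107q_U.
∂π_U/∂q_U = 296 - q_G - 2q_U = 0 gives the reaction function q_U = (296 - q_G)/2.
Granite substitutes q_U(q_G) into its own profit: π_G = q_G(403 - q_G - (296 - q_G)/2) - 107q_G = (255 - (1/2)q_G)q_G - 107q_G.
Maximising: ∂π_G/∂q_G = 148 - q_G = 0, giving q_G = 148.
Then q_U = (296 - 148)/2 = 74.

74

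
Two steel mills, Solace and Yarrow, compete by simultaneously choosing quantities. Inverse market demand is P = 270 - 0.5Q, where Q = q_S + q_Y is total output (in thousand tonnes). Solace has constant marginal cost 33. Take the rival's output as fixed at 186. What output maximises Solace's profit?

144

With the rival's output fixed at 186, Solace's profit is π_S = (270 - (1/2)·186 - (1/2)q_S)q_S - (33q_S) = (177 - (1/2)q_S)q_S - (33q_S).
∂π_S/∂q_S = 144 - q_S = 0, so q_S = 144.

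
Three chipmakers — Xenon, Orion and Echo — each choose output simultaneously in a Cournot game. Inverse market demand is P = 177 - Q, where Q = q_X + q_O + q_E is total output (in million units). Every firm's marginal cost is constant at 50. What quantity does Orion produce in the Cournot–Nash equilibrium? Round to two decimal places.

31.75

A representative firm's profit is π_i = q_i(177 - Q) - 50q_i.
First-order condition (treating rivals' output as given): 127 - 2q_i - Σ_{j≠i} q_j = 0.
With identical firms every q_j equals q_i, so Σ_{j≠i} q_j = 2q_i and 127 = 4q_i, giving q_i = 127/4.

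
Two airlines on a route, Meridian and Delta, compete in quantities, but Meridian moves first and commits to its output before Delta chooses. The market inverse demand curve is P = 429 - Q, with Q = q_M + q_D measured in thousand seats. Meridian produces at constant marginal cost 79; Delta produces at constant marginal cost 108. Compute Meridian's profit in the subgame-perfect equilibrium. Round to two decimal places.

17955.13

Solve by backward induction. Given q_M, the follower Delta maximises π_D = (429 - q_M - q_D)q_D - 108q_D.
Follower FOC: 321 - q_M - 2q_D = 0, so q_D(q_M) = (321 - q_M)/2.
The leader anticipates this reaction. Substituting into P = 429 - Q gives P = 537/2 - (1/2)q_M, so π_M = (537/2 - (1/2)q_M)q_M - 79q_M.
Leader FOC: 379/2 - q_M = 0, so q_M = 379/2.
Then q_D = (321 - 379/2)/2 = 263/4.
Price P = 429 - 1021/4 = 695/4.
Meridian's profit: (695/4 - 79)·(379/2) = 17955.1250.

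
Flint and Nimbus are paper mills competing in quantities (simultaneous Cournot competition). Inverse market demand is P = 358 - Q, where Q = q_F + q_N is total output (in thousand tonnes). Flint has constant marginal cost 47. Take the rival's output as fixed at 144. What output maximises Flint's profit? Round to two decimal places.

With the rival's output fixed at 144, Flint's profit is π_F = (358 - 144 - q_F)q_F - (47q_F) = (214 - q_F)q_F - (47q_F).
∂π_F/∂q_F = 167 - 2q_F = 0, so q_F = 167/2.

83.50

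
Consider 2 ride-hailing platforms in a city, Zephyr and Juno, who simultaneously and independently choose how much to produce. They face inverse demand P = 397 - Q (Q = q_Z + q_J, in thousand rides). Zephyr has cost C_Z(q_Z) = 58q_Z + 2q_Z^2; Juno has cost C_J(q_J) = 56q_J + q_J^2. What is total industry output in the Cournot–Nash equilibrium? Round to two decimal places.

118.35

Zephyr's profit: π_Z = (397 - Q)q_Z - (58q_Z + 2q_Z²). Setting ∂π_Z/∂q_Z = 0: 339 - 6q_Z - (q_J) = 0.
Juno's first-order condition: 341 - 4q_J - (q_Z) = 0.
So q_Z = (339 - q_J)/6 and q_J = (341 - q_Z)/4.
Solving the pair: q_Z = 1015/23, q_J = 1707/23.
Total output Q = 1015/23 + 1707/23 = 118.3478.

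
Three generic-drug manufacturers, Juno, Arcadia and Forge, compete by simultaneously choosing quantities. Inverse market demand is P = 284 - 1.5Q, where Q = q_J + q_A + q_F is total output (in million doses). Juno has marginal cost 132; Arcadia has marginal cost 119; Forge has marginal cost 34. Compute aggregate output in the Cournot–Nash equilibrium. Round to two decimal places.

Juno's profit: π_J = (284 - 1.5Q)q_J - (132q_J). Setting ∂π_J/∂q_J = 0: 152 - 3q_J - (3/2)(q_A + q_F) = 0.
Arcadia's profit: π_A = (284 - 1.5Q)q_A - (119q_A). Setting ∂π_A/∂q_A = 0: 165 - 3q_A - (3/2)(q_J + q_F) = 0.
Forge's profit: π_F = (284 - 1.5Q)q_F - (34q_F). Setting ∂π_F/∂q_F = 0: 250 - 3q_F - (3/2)(q_J + q_A) = 0.
Summing all 3 equations gives 567 − 6Q = 0, hence Q = 189/2.
Back-substituting: q_J = (152 − 567/4)/(3/2) = 41/6, q_A = (165 − 567/4)/(3/2) = 31/2, q_F = (250 − 567/4)/(3/2) = 433/6.
Total output Q = 41/6 + 31/2 + 433/6 = 189/2.

94.50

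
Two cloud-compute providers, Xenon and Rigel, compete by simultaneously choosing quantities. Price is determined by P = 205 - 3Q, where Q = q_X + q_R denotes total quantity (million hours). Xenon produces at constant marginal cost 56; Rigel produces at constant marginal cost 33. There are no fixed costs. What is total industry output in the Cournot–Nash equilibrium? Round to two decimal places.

Xenon's profit: π_X = (205 - 3Q)q_X - (56q_X). Setting ∂π_X/∂q_X = 0: 149 - 6q_X - 3(q_R) = 0.
Rigel's profit: π_R = (205 - 3Q)q_R - (33q_R). Setting ∂π_R/∂q_R = 0: 172 - 6q_R - 3(q_X) = 0.
Rearranging gives the reaction functions q_X = (149 - 3q_R)/6 and q_R = (172 - 3q_X)/6.
Solving the pair: q_X = 14, q_R = 65/3.
Total output Q = 14 + 65/3 = 107/3.

35.67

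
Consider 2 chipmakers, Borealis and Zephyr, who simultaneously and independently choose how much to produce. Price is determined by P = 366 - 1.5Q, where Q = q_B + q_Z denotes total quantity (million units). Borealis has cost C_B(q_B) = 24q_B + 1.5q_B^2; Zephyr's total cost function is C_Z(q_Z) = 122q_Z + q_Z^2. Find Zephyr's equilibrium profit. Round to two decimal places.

2936.13

Borealis's profit: π_B = (366 - 1.5Q)q_B - (24q_B + (3/2)q_B²). Setting ∂π_B/∂q_B = 0: 342 - 6q_B - (3/2)(q_Z) = 0.
Zephyr's profit: π_Z = (366 - 1.5Q)q_Z - (122q_Z + q_Z²). Setting ∂π_Z/∂q_Z = 0: 244 - 5q_Z - (3/2)(q_B) = 0.
Best responses: q_B = (342 - (3/2)q_Z)/6, q_Z = (244 - (3/2)q_B)/5.
Substituting one into the other gives q_B = 1792/37 and q_Z = 1268/37.
Price P = 366 - (3/2)·82.7027 = 241.9459.
Zephyr's profit: 241.9459·(1268/37) - 122·(1268/37) - (1268/37)² = 2936.1286.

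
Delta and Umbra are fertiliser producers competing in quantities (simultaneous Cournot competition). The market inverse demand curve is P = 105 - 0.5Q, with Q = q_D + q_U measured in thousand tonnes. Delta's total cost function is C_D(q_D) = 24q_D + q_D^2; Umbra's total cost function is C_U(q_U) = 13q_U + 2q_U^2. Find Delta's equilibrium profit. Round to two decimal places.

Delta's profit: π_D = (105 - 0.5Q)q_D - (24q_D + q_D²). Setting ∂π_D/∂q_D = 0: 81 - 3q_D - (1/2)(q_U) = 0.
Umbra's profit: π_U = (105 - 0.5Q)q_U - (13q_U + 2q_U²). Setting ∂π_U/∂q_U = 0: 92 - 5q_U - (1/2)(q_D) = 0.
Best responses: q_D = (81 - (1/2)q_U)/3, q_U = (92 - (1/2)q_D)/5.
Solving the pair: q_D = 1436/59, q_U = 942/59.
Price P = 105 - (1/2)·40.3051 = 84.8475.
Delta's profit: 84.8475·(1436/59) - 24·(1436/59) - (1436/59)² = 888.5791.

888.58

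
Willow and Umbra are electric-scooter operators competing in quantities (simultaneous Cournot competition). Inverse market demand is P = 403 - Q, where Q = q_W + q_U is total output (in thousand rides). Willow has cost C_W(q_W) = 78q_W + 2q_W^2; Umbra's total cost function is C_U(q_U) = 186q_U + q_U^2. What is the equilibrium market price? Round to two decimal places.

Willow's profit: π_W = (403 - Q)q_W - (78q_W + 2q_W²). Setting ∂π_W/∂q_W = 0: 325 - 6q_W - (q_U) = 0.
Umbra's profit: π_U = (403 - Q)q_U - (186q_U + q_U²). Setting ∂π_U/∂q_U = 0: 217 - 4q_U - (q_W) = 0.
So q_W = (325 - q_U)/6 and q_U = (217 - q_W)/4.
Substituting one into the other gives q_W = 1083/23 and q_U = 977/23.
Total output Q = 89.5652, so price P = 403 - 89.5652 = 313.4348.

313.43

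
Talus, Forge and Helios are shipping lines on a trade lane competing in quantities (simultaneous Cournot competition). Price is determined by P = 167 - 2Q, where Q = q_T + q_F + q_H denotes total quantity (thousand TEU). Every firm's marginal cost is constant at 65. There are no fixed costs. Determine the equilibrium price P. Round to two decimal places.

A representative firm's profit is π_i = q_i(167 - 2Q) - 65q_i.
Setting ∂π_i/∂q_i = 0 with rivals' quantities fixed: 102 - 4q_i - 2·Σ_{j≠i} q_j = 0.
By symmetry each firm produces the same amount; substituting Σ_{j≠i} q_j = 2q_i yields q_i = 102/8 = 51/4.
Total output Q = 153/4, so price P = 167 - 2·(153/4) = 181/2.

90.50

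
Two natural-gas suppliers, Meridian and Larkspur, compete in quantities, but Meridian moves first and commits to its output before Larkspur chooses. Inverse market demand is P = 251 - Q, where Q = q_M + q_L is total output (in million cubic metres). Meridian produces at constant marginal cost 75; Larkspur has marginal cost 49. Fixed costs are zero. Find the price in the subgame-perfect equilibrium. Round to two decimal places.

112.50

The follower Larkspur best-responds to any q_M: π_L = (251 - Q)q_L - 49q_L.
∂π_L/∂q_L = 202 - q_M - 2q_L = 0 gives the reaction function q_L = (202 - q_M)/2.
Meridian substitutes q_L(q_M) into its own profit: π_M = q_M(251 - q_M - (202 - q_M)/2) - 75q_M = (150 - (1/2)q_M)q_M - 75q_M.
Leader FOC: 75 - q_M = 0, so q_M = 75.
Then q_L = (202 - 75)/2 = 127/2.
Total output Q = 277/2, so price P = 251 - 277/2 = 225/2.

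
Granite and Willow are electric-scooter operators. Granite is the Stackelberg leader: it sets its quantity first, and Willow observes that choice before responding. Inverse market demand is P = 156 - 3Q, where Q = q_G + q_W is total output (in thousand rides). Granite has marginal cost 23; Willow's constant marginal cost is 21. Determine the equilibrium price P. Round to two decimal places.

55.75

The follower Willow best-responds to any q_G: π_W = (156 - 3Q)q_W - 21q_W.
Setting the follower's marginal profit to zero, 135 - 3q_G - 6q_W = 0, i.e. q_W = (135 - 3q_G)/6.
Granite substitutes q_W(q_G) into its own profit: π_G = q_G(156 - 3q_G - (135 - 3q_G)/2) - 23q_G = (177/2 - (3/2)q_G)q_G - 23q_G.
Leader FOC: 131/2 - 3q_G = 0, so q_G = 131/6.
Then q_W = (135 - 3·(131/6))/6 = 139/12.
Total output Q = 401/12, so price P = 156 - 3·(401/12) = 223/4.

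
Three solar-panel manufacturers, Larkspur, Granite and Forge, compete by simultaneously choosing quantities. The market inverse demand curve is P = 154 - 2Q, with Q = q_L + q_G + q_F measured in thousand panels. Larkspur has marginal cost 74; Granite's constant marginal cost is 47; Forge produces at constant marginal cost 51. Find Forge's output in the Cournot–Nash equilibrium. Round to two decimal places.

Larkspur's profit: π_L = (154 - 2Q)q_L - (74q_L). Setting ∂π_L/∂q_L = 0: 80 - 4q_L - 2(q_G + q_F) = 0.
Granite's profit: π_G = (154 - 2Q)q_G - (47q_G). Setting ∂π_G/∂q_G = 0: 107 - 4q_G - 2(q_L + q_F) = 0.
Forge's first-order condition: 103 - 4q_F - 2(q_L + q_G) = 0.
Summing all 3 equations gives 290 − 8Q = 0, hence Q = 145/4.
Back-substituting: q_L = (80 − 145/2)/2 = 15/4, q_G = (107 − 145/2)/2 = 69/4, q_F = (103 − 145/2)/2 = 61/4.

15.25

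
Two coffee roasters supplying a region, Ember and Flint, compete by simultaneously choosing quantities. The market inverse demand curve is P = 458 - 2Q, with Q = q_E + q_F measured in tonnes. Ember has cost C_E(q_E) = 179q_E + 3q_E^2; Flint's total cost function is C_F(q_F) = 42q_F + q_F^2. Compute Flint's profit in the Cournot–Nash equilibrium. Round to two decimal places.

Ember's profit: π_E = (458 - 2Q)q_E - (179q_E + 3q_E²). Setting ∂π_E/∂q_E = 0: 279 - 10q_E - 2(q_F) = 0.
Flint's first-order condition: 416 - 6q_F - 2(q_E) = 0.
So q_E = (279 - 2q_F)/10 and q_F = (416 - 2q_E)/6.
Solving the pair: q_E = 421/28, q_F = 1801/28.
Price P = 458 - 2·(1111/14) = 299.2857.
Flint's profit: 299.2857·(1801/28) - 42·(1801/28) - (1801/28)² = 12411.7385.

12411.74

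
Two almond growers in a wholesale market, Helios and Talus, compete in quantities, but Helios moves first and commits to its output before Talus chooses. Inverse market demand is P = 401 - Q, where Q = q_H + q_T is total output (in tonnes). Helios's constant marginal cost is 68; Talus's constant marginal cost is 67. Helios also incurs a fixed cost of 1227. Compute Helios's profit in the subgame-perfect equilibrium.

12551

The follower Talus best-responds to any q_H: π_T = (401 - Q)q_T - 67q_T.
∂π_T/∂q_T = 334 - q_H - 2q_T = 0 gives the reaction function q_T = (334 - q_H)/2.
Helios substitutes q_T(q_H) into its own profit: π_H = q_H(401 - q_H - (334 - q_H)/2) - 68q_H = (234 - (1/2)q_H)q_H - 68q_H.
Maximising: ∂π_H/∂q_H = 166 - q_H = 0, giving q_H = 166.
Then q_T = (334 - 166)/2 = 84.
Price P = 401 - 250 = 151.
Helios's profit: (151 - 68)·166 - 1227 = 12551.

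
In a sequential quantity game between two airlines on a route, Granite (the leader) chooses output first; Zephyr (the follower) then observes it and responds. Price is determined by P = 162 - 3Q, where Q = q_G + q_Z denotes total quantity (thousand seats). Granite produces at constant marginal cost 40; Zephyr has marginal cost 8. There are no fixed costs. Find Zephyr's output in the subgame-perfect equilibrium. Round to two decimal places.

The follower Zephyr best-responds to any q_G: π_Z = (162 - 3Q)q_Z - 8q_Z.
∂π_Z/∂q_Z = 154 - 3q_G - 6q_Z = 0 gives the reaction function q_Z = (154 - 3q_G)/6.
The leader anticipates this reaction. Substituting into P = 162 - 3Q gives P = 85 - (3/2)q_G, so π_G = (85 - (3/2)q_G)q_G - 40q_G.
Maximising: ∂π_G/∂q_G = 45 - 3q_G = 0, giving q_G = 15.
Then q_Z = (154 - 3·15)/6 = 109/6.

18.17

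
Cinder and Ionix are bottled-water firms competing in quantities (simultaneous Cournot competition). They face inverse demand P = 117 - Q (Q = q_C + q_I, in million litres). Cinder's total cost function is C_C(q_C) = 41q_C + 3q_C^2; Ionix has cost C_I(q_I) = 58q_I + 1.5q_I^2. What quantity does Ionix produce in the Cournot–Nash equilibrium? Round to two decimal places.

10.15

Cinder's profit: π_C = (117 - Q)q_C - (41q_C + 3q_C²). Setting ∂π_C/∂q_C = 0: 76 - 8q_C - (q_I) = 0.
Ionix's first-order condition: 59 - 5q_I - (q_C) = 0.
Best responses: q_C = (76 - q_I)/8, q_I = (59 - q_C)/5.
Substituting one into the other gives q_C = 107/13 and q_I = 132/13.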